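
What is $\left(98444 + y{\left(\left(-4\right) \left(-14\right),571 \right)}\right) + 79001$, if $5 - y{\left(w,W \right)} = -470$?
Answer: $177920$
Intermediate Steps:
$y{\left(w,W \right)} = 475$ ($y{\left(w,W \right)} = 5 - -470 = 5 + 470 = 475$)
$\left(98444 + y{\left(\left(-4\right) \left(-14\right),571 \right)}\right) + 79001 = \left(98444 + 475\right) + 79001 = 98919 + 79001 = 177920$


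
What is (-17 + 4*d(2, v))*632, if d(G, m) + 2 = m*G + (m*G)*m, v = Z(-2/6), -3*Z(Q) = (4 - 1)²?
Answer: 14536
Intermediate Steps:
Z(Q) = -3 (Z(Q) = -(4 - 1)²/3 = -⅓*3² = -⅓*9 = -3)
v = -3
d(G, m) = -2 + G*m + G*m² (d(G, m) = -2 + (m*G + (m*G)*m) = -2 + (G*m + (G*m)*m) = -2 + (G*m + G*m²) = -2 + G*m + G*m²)
(-17 + 4*d(2, v))*632 = (-17 + 4*(-2 + 2*(-3) + 2*(-3)²))*632 = (-17 + 4*(-2 - 6 + 2*9))*632 = (-17 + 4*(-2 - 6 + 18))*632 = (-17 + 4*10)*632 = (-17 + 40)*632 = 23*632 = 14536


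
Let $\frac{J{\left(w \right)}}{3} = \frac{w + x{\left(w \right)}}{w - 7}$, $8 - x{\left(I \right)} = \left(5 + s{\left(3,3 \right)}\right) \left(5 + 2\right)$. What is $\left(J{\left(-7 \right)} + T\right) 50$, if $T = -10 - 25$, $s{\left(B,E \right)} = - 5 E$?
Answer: $- \frac{17575}{7} \approx -2510.7$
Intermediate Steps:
$x{\left(I \right)} = 78$ ($x{\left(I \right)} = 8 - \left(5 - 15\right) \left(5 + 2\right) = 8 - \left(5 - 15\right) 7 = 8 - \left(-10\right) 7 = 8 - -70 = 8 + 70 = 78$)
$T = -35$ ($T = -10 - 25 = -35$)
$J{\left(w \right)} = \frac{3 \left(78 + w\right)}{-7 + w}$ ($J{\left(w \right)} = 3 \frac{w + 78}{w - 7} = 3 \frac{78 + w}{-7 + w} = \frac{3 \left(78 + w\right)}{-7 + w}$)
$\left(J{\left(-7 \right)} + T\right) 50 = \left(\frac{3 \left(78 - 7\right)}{-7 - 7} - 35\right) 50 = \left(3 \frac{1}{-14} \cdot 71 - 35\right) 50 = \left(3 \left(- \frac{1}{14}\right) 71 - 35\right) 50 = \left(- \frac{213}{14} - 35\right) 50 = \left(- \frac{703}{14}\right) 50 = - \frac{17575}{7}$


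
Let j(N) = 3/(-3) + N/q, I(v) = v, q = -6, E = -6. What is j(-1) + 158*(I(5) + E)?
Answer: -953/6 ≈ -158.83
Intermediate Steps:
j(N) = -1 - N/6 (j(N) = 3/(-3) + N/(-6) = 3*(-1/3) + N*(-1/6) = -1 - N/6)
j(-1) + 158*(I(5) + E) = (-1 - 1/6*(-1)) + 158*(5 - 6) = (-1 + 1/6) + 158*(-1) = -5/6 - 158 = -953/6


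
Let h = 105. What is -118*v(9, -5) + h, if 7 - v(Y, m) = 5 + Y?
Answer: 931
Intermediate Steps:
v(Y, m) = 2 - Y (v(Y, m) = 7 - (5 + Y) = 7 + (-5 - Y) = 2 - Y)
-118*v(9, -5) + h = -118*(2 - 1*9) + 105 = -118*(2 - 9) + 105 = -118*(-7) + 105 = 826 + 105 = 931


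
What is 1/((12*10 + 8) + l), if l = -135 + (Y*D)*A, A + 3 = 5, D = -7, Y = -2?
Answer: 1/21 ≈ 0.047619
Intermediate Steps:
A = 2 (A = -3 + 5 = 2)
l = -107 (l = -135 - 2*(-7)*2 = -135 + 14*2 = -135 + 28 = -107)
1/((12*10 + 8) + l) = 1/((12*10 + 8) - 107) = 1/((120 + 8) - 107) = 1/(128 - 107) = 1/21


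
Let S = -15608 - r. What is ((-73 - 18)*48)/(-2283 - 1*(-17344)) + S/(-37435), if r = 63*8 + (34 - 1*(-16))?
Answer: 79899802/563808535 ≈ 0.14171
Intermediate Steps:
r = 554 (r = 504 + (34 + 16) = 504 + 50 = 554)
S = -16162 (S = -15608 - 1*554 = -15608 - 554 = -16162)
((-73 - 18)*48)/(-2283 - 1*(-17344)) + S/(-37435) = ((-73 - 18)*48)/(-2283 - 1*(-17344)) - 16162/(-37435) = (-91*48)/(-2283 + 17344) - 16162*(-1/37435) = -4368/15061 + 16162/37435 = 79899802/563808535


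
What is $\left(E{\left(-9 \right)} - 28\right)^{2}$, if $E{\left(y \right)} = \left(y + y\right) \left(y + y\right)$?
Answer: $87616$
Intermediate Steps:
$E{\left(y \right)} = 4 y^{2}$ ($E{\left(y \right)} = 2 y 2 y = 4 y^{2}$)
$\left(E{\left(-9 \right)} - 28\right)^{2} = \left(4 \left(-9\right)^{2} - 28\right)^{2} = \left(4 \cdot 81 - 28\right)^{2} = \left(324 - 28\right)^{2} = 296^{2} = 87616$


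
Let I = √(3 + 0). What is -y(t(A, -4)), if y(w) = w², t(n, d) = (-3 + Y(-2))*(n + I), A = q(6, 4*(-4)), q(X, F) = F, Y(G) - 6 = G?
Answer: -259 + 32*√3 ≈ -203.57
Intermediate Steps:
Y(G) = 6 + G
I = √3 ≈ 1.7320
A = -16 (A = 4*(-4) = -16)
t(n, d) = n + √3 (t(n, d) = (-3 + (6 - 2))*(n + √3) = (-3 + 4)*(n + √3) = 1*(n + √3) = n + √3)
-y(t(A, -4)) = -(-16 + √3)²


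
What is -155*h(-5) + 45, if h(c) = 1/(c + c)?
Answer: 121/2 ≈ 60.500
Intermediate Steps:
h(c) = 1/(2*c)
-155*h(-5) + 45 = -155/(2*(-5)) + 45 = -155*(-1)/(2*5) + 45 = -155*(-⅒) + 45 = 31/2 + 45 = 121/2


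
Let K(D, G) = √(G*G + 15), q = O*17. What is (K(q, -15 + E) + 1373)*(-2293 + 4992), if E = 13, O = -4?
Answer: 3705727 + 2699*√19 ≈ 3.7175e+6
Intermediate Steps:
q = -68 (q = -4*17 = -68)
K(D, G) = √(15 + G²) (K(D, G) = √(G² + 15) = √(15 + G²))
(K(q, -15 + E) + 1373)*(-2293 + 4992) = (√(15 + (-15 + 13)²) + 1373)*(-2293 + 4992) = (√(15 + (-2)²) + 1373)*2699 = (√(15 + 4) + 1373)*2699 = (√19 + 1373)*2699 = (1373 + √19)*2699 = 3705727 + 2699*√19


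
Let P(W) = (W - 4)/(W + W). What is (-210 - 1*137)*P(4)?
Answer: 0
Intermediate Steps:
P(W) = (-4 + W)/(2*W) (P(W) = (-4 + W)/((2*W)) = (-4 + W)*(1/(2*W)) = (-4 + W)/(2*W))
(-210 - 1*137)*P(4) = (-210 - 1*137)*((½)*(-4 + 4)/4) = (-210 - 137)*((½)*(¼)*0) = -347*0 = 0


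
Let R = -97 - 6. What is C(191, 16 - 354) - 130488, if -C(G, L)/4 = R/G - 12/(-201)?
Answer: -1669830388/12797 ≈ -1.3049e+5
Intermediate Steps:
R = -103
C(G, L) = -16/67 + 412/G (C(G, L) = -4*(-103/G - 12/(-201)) = -4*(-103/G - 12*(-1/201)) = -4*(-103/G + 4/67) = -4*(4/67 - 103/G) = -16/67 + 412/G)
C(191, 16 - 354) - 130488 = (-16/67 + 412/191) - 130488 = 24548/12797 - 130488 = -1669830388/12797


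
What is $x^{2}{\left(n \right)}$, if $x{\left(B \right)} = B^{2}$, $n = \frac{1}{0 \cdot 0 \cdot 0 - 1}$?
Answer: $1$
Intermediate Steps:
$n = -1$ ($n = \frac{1}{0 \cdot 0 - 1} = \frac{1}{0 - 1} = \frac{1}{-1} = -1$)
$x^{2}{\left(n \right)} = \left(\left(-1\right)^{2}\right)^{2} = 1^{2} = 1$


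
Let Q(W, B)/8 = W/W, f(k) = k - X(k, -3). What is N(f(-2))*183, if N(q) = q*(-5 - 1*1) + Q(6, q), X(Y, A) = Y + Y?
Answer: -732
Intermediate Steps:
X(Y, A) = 2*Y
f(k) = -k (f(k) = k - 2*k = -k)
Q(W, B) = 8 (Q(W, B) = 8*(W/W) = 8*1 = 8)
N(q) = 8 - 6*q (N(q) = q*(-5 - 1*1) + 8 = q*(-5 - 1) + 8 = q*(-6) + 8 = -6*q + 8 = 8 - 6*q)
N(f(-2))*183 = (8 - (-6)*(-2))*183 = (8 - 6*2)*183 = (8 - 12)*183 = -4*183 = -732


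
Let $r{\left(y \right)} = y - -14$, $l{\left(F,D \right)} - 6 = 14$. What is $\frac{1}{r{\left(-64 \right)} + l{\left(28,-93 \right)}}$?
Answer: $- \frac{1}{30} \approx -0.033333$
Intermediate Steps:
$l{\left(F,D \right)} = 20$ ($l{\left(F,D \right)} = 6 + 14 = 20$)
$r{\left(y \right)} = 14 + y$ ($r{\left(y \right)} = y + 14 = 14 + y$)
$\frac{1}{r{\left(-64 \right)} + l{\left(28,-93 \right)}} = \frac{1}{\left(14 - 64\right) + 20} = \frac{1}{-50 + 20} = \frac{1}{-30} = - \frac{1}{30}$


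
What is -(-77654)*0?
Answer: 0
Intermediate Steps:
-(-77654)*0 = -1894*0 = 0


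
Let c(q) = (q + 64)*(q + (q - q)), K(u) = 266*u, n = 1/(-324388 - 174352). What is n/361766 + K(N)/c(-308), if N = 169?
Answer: 3291770786397/5503028832620 ≈ 0.59817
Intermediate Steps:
n = -1/498740 (n = 1/(-498740) = -1/498740 ≈ -2.0051e-6)
c(q) = q*(64 + q) (c(q) = (64 + q)*(q + 0) = (64 + q)*q = q*(64 + q))
n/361766 + K(N)/c(-308) = -1/498740/361766 + (266*169)/((-308*(64 - 308))) = -1/498740*1/361766 + 44954/((-308*(-244))) = -1/180427174840 + 44954/75152 = -1/180427174840 + 44954*(1/75152) = -1/180427174840 + 3211/5368 = 3291770786397/5503028832620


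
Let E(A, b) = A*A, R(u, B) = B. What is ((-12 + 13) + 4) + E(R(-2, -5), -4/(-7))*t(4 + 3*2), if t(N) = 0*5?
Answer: 5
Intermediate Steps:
E(A, b) = A²
t(N) = 0
((-12 + 13) + 4) + E(R(-2, -5), -4/(-7))*t(4 + 3*2) = ((-12 + 13) + 4) + (-5)²*0 = (1 + 4) + 25*0 = 5 + 0 = 5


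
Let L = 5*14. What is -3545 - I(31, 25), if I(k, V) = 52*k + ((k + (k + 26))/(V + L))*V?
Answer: -98423/19 ≈ -5180.2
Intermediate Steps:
L = 70
I(k, V) = 52*k + V*(26 + 2*k)/(70 + V) (I(k, V) = 52*k + ((k + (k + 26))/(V + 70))*V = 52*k + ((k + (26 + k))/(70 + V))*V = 52*k + ((26 + 2*k)/(70 + V))*V = 52*k + V*(26 + 2*k)/(70 + V))
-3545 - I(31, 25) = -3545 - 2*(13*25 + 1820*31 + 27*25*31)/(70 + 25) = -3545 - 2*(325 + 56420 + 20925)/95 = -3545 - 2*77670/95 = -3545 - 1*31068/19 = -3545 - 31068/19 = -98423/19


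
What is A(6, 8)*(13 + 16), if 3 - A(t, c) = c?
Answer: -145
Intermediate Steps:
A(t, c) = 3 - c
A(6, 8)*(13 + 16) = (3 - 1*8)*(13 + 16) = (3 - 8)*29 = -5*29 = -145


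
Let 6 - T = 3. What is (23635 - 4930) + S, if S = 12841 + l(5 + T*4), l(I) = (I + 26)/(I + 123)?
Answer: 4416483/140 ≈ 31546.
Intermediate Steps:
T = 3 (T = 6 - 1*3 = 6 - 3 = 3)
l(I) = (26 + I)/(123 + I)
S = 1797783/140 (S = 12841 + (26 + (5 + 3*4))/(123 + (5 + 3*4)) = 12841 + (26 + (5 + 12))/(123 + (5 + 12)) = 12841 + (26 + 17)/(123 + 17) = 12841 + 43/140 = 1797783/140 ≈ 12841.)
(23635 - 4930) + S = (23635 - 4930) + 1797783/140 = 18705 + 1797783/140 = 4416483/140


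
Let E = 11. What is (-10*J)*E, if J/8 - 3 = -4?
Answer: 880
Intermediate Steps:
J = -8 (J = 24 + 8*(-4) = 24 - 32 = -8)
(-10*J)*E = -10*(-8)*11 = 80*11 = 880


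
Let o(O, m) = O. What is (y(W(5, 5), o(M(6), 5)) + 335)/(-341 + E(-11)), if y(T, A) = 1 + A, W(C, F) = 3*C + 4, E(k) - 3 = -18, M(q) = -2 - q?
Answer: -82/89 ≈ -0.92135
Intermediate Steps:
E(k) = -15 (E(k) = 3 - 18 = -15)
W(C, F) = 4 + 3*C
(y(W(5, 5), o(M(6), 5)) + 335)/(-341 + E(-11)) = ((1 + (-2 - 1*6)) + 335)/(-341 - 15) = ((1 + (-2 - 6)) + 335)/(-356) = ((1 - 8) + 335)*(-1/356) = (-7 + 335)*(-1/356) = 328*(-1/356) = -82/89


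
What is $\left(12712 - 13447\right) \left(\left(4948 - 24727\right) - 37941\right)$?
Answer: $42424200$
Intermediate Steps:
$\left(12712 - 13447\right) \left(\left(4948 - 24727\right) - 37941\right) = \left(12712 - 13447\right) \left(-19779 - 37941\right) = \left(-735\right) \left(-57720\right) = 42424200$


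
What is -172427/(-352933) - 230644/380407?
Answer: -15809441063/134258183731 ≈ -0.11775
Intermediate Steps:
-172427/(-352933) - 230644/380407 = -172427*(-1/352933) - 230644*1/380407 = 172427/352933 - 230644/380407 = -15809441063/134258183731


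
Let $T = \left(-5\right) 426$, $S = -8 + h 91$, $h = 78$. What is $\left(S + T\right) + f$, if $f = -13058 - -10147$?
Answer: $2049$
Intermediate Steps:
$f = -2911$ ($f = -13058 + 10147 = -2911$)
$S = 7090$ ($S = -8 + 78 \cdot 91 = -8 + 7098 = 7090$)
$T = -2130$
$\left(S + T\right) + f = \left(7090 - 2130\right) - 2911 = 4960 - 2911 = 2049$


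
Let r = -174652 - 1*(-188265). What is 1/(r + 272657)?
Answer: 1/286270 ≈ 3.4932e-6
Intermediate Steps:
r = 13613 (r = -174652 + 188265 = 13613)
1/(r + 272657) = 1/(13613 + 272657) = 1/286270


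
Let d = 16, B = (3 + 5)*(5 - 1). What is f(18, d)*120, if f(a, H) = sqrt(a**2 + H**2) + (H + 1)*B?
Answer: 65280 + 240*sqrt(145) ≈ 68170.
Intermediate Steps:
B = 32 (B = 8*4 = 32)
f(a, H) = 32 + sqrt(H**2 + a**2) + 32*H (f(a, H) = sqrt(a**2 + H**2) + (H + 1)*32 = sqrt(H**2 + a**2) + (1 + H)*32 = sqrt(H**2 + a**2) + (32 + 32*H) = 32 + sqrt(H**2 + a**2) + 32*H)
f(18, d)*120 = (32 + sqrt(16**2 + 18**2) + 32*16)*120 = (32 + sqrt(256 + 324) + 512)*120 = (32 + sqrt(580) + 512)*120 = (32 + 2*sqrt(145) + 512)*120 = (544 + 2*sqrt(145))*120 = 65280 + 240*sqrt(145)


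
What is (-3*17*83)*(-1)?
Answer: 4233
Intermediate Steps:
(-3*17*83)*(-1) = -51*83*(-1) = -4233*(-1) = 4233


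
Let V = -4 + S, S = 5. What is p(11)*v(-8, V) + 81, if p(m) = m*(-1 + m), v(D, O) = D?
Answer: -799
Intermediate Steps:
V = 1 (V = -4 + 5 = 1)
p(11)*v(-8, V) + 81 = (11*(-1 + 11))*(-8) + 81 = (11*10)*(-8) + 81 = 110*(-8) + 81 = -880 + 81 = -799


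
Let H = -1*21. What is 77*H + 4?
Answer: -1613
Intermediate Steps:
H = -21
77*H + 4 = 77*(-21) + 4 = -1617 + 4 = -1613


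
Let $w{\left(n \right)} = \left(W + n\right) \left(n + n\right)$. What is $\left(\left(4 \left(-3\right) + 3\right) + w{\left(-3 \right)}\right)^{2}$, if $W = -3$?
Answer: $729$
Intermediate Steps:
$w{\left(n \right)} = 2 n \left(-3 + n\right)$ ($w{\left(n \right)} = \left(-3 + n\right) \left(n + n\right) = \left(-3 + n\right) 2 n = 2 n \left(-3 + n\right)$)
$\left(\left(4 \left(-3\right) + 3\right) + w{\left(-3 \right)}\right)^{2} = \left(\left(4 \left(-3\right) + 3\right) + 2 \left(-3\right) \left(-3 - 3\right)\right)^{2} = \left(\left(-12 + 3\right) + 2 \left(-3\right) \left(-6\right)\right)^{2} = \left(-9 + 36\right)^{2} = 27^{2} = 729$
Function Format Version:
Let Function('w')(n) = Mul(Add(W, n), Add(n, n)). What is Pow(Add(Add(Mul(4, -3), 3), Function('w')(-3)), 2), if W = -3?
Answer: 729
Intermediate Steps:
Function('w')(n) = Mul(2, n, Add(-3, n)) (Function('w')(n) = Mul(Add(-3, n), Add(n, n)) = Mul(Add(-3, n), Mul(2, n)) = Mul(2, n, Add(-3, n)))
Pow(Add(Add(Mul(4, -3), 3), Function('w')(-3)), 2) = Pow(Add(Add(Mul(4, -3), 3), Mul(2, -3, Add(-3, -3))), 2) = Pow(Add(Add(-12, 3), Mul(2, -3, -6)), 2) = Pow(Add(-9, 36), 2) = Pow(27, 2) = 729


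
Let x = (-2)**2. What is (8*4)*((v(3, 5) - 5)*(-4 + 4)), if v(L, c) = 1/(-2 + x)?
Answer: 0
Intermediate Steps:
x = 4
v(L, c) = 1/2 (v(L, c) = 1/(-2 + 4) = 1/2)
(8*4)*((v(3, 5) - 5)*(-4 + 4)) = (8*4)*((1/2 - 5)*(-4 + 4)) = 32*(-9/2*0) = 32*0 = 0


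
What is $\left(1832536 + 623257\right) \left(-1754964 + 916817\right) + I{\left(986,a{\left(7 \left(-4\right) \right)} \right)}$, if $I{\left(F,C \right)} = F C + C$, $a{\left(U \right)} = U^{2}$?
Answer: $-2058314761763$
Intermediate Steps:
$I{\left(F,C \right)} = C + C F$ ($I{\left(F,C \right)} = C F + C = C + C F$)
$\left(1832536 + 623257\right) \left(-1754964 + 916817\right) + I{\left(986,a{\left(7 \left(-4\right) \right)} \right)} = \left(1832536 + 623257\right) \left(-1754964 + 916817\right) + \left(7 \left(-4\right)\right)^{2} \left(1 + 986\right) = 2455793 \left(-838147\right) + \left(-28\right)^{2} \cdot 987 = -2058315535571 + 784 \cdot 987 = -2058315535571 + 773808 = -2058314761763$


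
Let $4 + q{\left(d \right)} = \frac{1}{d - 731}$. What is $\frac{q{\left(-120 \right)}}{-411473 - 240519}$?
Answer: $\frac{3405}{554845192} \approx 6.1368 \cdot 10^{-6}$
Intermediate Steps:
$q{\left(d \right)} = -4 + \frac{1}{-731 + d}$ ($q{\left(d \right)} = -4 + \frac{1}{d - 731} = -4 + \frac{1}{-731 + d}$)
$\frac{q{\left(-120 \right)}}{-411473 - 240519} = \frac{\frac{1}{-731 - 120} \left(2925 - -480\right)}{-411473 - 240519} = \frac{\frac{1}{-851} \left(2925 + 480\right)}{-651992} = \left(- \frac{1}{851}\right) 3405 \left(- \frac{1}{651992}\right) = \left(- \frac{3405}{851}\right) \left(- \frac{1}{651992}\right) = \frac{3405}{554845192}$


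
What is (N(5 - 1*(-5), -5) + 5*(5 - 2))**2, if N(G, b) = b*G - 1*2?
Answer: 1369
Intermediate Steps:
N(G, b) = -2 + G*b (N(G, b) = G*b - 2 = -2 + G*b)
(N(5 - 1*(-5), -5) + 5*(5 - 2))**2 = ((-2 + (5 - 1*(-5))*(-5)) + 5*(5 - 2))**2 = ((-2 + (5 + 5)*(-5)) + 5*3)**2 = ((-2 + 10*(-5)) + 15)**2 = ((-2 - 50) + 15)**2 = (-52 + 15)**2 = (-37)**2 = 1369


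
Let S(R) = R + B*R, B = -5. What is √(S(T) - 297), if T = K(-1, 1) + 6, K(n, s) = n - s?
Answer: I*√313 ≈ 17.692*I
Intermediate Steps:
T = 4 (T = (-1 - 1*1) + 6 = (-1 - 1) + 6 = -2 + 6 = 4)
S(R) = -4*R (S(R) = R - 5*R = -4*R)
√(S(T) - 297) = √(-4*4 - 297) = √(-16 - 297) = √(-313) = I*√313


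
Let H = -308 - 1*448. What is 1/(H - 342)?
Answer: -1/1098 ≈ -0.00091075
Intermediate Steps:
H = -756 (H = -308 - 448 = -756)
1/(H - 342) = 1/(-756 - 342) = 1/(-1098) = -1/1098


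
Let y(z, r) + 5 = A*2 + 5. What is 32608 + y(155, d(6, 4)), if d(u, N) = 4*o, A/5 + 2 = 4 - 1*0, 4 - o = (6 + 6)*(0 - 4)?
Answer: 32628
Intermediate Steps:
o = 52 (o = 4 - (6 + 6)*(0 - 4) = 4 - 12*(-4) = 4 - 1*(-48) = 4 + 48 = 52)
A = 10 (A = -10 + 5*(4 - 1*0) = -10 + 5*(4 + 0) = -10 + 5*4 = -10 + 20 = 10)
d(u, N) = 208 (d(u, N) = 4*52 = 208)
y(z, r) = 20 (y(z, r) = -5 + (10*2 + 5) = -5 + (20 + 5) = -5 + 25 = 20)
32608 + y(155, d(6, 4)) = 32608 + 20 = 32628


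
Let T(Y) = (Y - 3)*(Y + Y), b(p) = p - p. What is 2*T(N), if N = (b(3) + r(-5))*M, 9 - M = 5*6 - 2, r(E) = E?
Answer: 34960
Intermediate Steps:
b(p) = 0
M = -19 (M = 9 - (5*6 - 2) = 9 - (30 - 2) = 9 - 1*28 = 9 - 28 = -19)
N = 95 (N = (0 - 5)*(-19) = -5*(-19) = 95)
T(Y) = 2*Y*(-3 + Y) (T(Y) = (-3 + Y)*(2*Y) = 2*Y*(-3 + Y))
2*T(N) = 2*(2*95*(-3 + 95)) = 2*(2*95*92) = 2*17480 = 34960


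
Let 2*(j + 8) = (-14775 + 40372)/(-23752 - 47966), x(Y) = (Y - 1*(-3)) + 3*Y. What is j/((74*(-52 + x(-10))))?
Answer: 31705/25531608 ≈ 0.0012418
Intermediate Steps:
x(Y) = 3 + 4*Y (x(Y) = (Y + 3) + 3*Y = (3 + Y) + 3*Y = 3 + 4*Y)
j = -1173085/143436 (j = -8 + ((-14775 + 40372)/(-23752 - 47966))/2 = -8 + (25597/(-71718))/2 = -8 + (25597*(-1/71718))/2 = -8 + (1/2)*(-25597/71718) = -8 - 25597/143436 = -1173085/143436 ≈ -8.1785)
j/((74*(-52 + x(-10)))) = -1173085*1/(74*(-52 + (3 + 4*(-10))))/143436 = -1173085*1/(74*(-52 + (3 - 40)))/143436 = -1173085*1/(74*(-52 - 37))/143436 = -1173085/(143436*(74*(-89))) = -1173085/143436/(-6586) = -1173085/143436*(-1/6586) = 31705/25531608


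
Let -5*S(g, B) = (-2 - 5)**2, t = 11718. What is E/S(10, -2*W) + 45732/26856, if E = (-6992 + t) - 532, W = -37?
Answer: -46744121/109662 ≈ -426.26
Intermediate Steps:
S(g, B) = -49/5 (S(g, B) = -(-2 - 5)**2/5 = -1/5*(-7)**2 = -1/5*49 = -49/5)
E = 4194 (E = (-6992 + 11718) - 532 = 4726 - 532 = 4194)
E/S(10, -2*W) + 45732/26856 = 4194/(-49/5) + 45732/26856 = 4194*(-5/49) + 45732*(1/26856) = -20970/49 + 3811/2238 = -46744121/109662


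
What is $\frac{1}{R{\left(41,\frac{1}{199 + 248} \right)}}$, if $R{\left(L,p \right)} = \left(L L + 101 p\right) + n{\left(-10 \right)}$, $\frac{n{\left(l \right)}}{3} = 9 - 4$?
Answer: $\frac{447}{758213} \approx 0.00058954$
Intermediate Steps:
$n{\left(l \right)} = 15$ ($n{\left(l \right)} = 3 \left(9 - 4\right) = 3 \cdot 5 = 15$)
$R{\left(L,p \right)} = 15 + L^{2} + 101 p$ ($R{\left(L,p \right)} = \left(L L + 101 p\right) + 15 = \left(L^{2} + 101 p\right) + 15 = 15 + L^{2} + 101 p$)
$\frac{1}{R{\left(41,\frac{1}{199 + 248} \right)}} = \frac{1}{15 + 41^{2} + \frac{101}{199 + 248}} = \frac{1}{15 + 1681 + \frac{101}{447}} = \frac{1}{\frac{758213}{447}} = \frac{447}{758213}$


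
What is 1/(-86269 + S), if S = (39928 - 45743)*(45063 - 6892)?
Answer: -1/222050634 ≈ -4.5035e-9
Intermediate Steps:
S = -221964365 (S = -5815*38171 = -221964365)
1/(-86269 + S) = 1/(-86269 - 221964365) = 1/(-222050634) = -1/222050634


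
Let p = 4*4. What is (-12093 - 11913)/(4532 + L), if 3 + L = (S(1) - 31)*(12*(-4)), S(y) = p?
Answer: -24006/5249 ≈ -4.5734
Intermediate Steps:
p = 16
S(y) = 16
L = 717 (L = -3 + (16 - 31)*(12*(-4)) = -3 - 15*(-48) = -3 + 720 = 717)
(-12093 - 11913)/(4532 + L) = (-12093 - 11913)/(4532 + 717) = -24006/5249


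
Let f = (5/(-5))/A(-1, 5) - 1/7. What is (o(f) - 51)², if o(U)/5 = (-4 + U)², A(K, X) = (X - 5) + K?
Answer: 6241/2401 ≈ 2.5993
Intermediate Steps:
A(K, X) = -5 + K + X (A(K, X) = (-5 + X) + K = -5 + K + X)
f = 6/7 (f = (5/(-5))/(-5 - 1 + 5) - 1/7 = (5*(-⅕))/(-1) - 1*⅐ = -1*(-1) - ⅐ = 1 - ⅐ = 6/7 ≈ 0.85714)
o(U) = 5*(-4 + U)²
(o(f) - 51)² = (5*(-4 + 6/7)² - 51)² = (5*(-22/7)² - 51)² = (5*(484/49) - 51)² = (2420/49 - 51)² = (-79/49)² = 6241/2401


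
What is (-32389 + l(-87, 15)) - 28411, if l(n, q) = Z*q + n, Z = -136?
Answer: -62927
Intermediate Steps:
l(n, q) = n - 136*q (l(n, q) = -136*q + n = n - 136*q)
(-32389 + l(-87, 15)) - 28411 = (-32389 + (-87 - 136*15)) - 28411 = (-32389 + (-87 - 2040)) - 28411 = (-32389 - 2127) - 28411 = -34516 - 28411 = -62927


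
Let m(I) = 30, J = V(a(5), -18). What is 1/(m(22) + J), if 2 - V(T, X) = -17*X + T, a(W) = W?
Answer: -1/279 ≈ -0.0035842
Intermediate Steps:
V(T, X) = 2 - T + 17*X (V(T, X) = 2 - (-17*X + T) = 2 - (T - 17*X) = 2 + (-T + 17*X) = 2 - T + 17*X)
J = -309 (J = 2 - 1*5 + 17*(-18) = 2 - 5 - 306 = -309)
1/(m(22) + J) = 1/(30 - 309) = 1/(-279) = -1/279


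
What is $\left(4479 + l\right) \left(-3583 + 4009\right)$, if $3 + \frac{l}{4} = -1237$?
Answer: $-204906$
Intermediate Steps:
$l = -4960$ ($l = -12 + 4 \left(-1237\right) = -12 - 4948 = -4960$)
$\left(4479 + l\right) \left(-3583 + 4009\right) = \left(4479 - 4960\right) \left(-3583 + 4009\right) = \left(-481\right) 426 = -204906$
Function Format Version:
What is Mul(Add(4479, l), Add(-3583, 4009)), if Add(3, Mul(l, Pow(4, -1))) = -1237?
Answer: -204906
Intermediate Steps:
l = -4960 (l = Add(-12, Mul(4, -1237)) = Add(-12, -4948) = -4960)
Mul(Add(4479, l), Add(-3583, 4009)) = Mul(Add(4479, -4960), Add(-3583, 4009)) = Mul(-481, 426) = -204906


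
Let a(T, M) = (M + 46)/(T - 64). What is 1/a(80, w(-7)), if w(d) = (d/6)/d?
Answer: 96/277 ≈ 0.34657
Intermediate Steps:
w(d) = ⅙ (w(d) = (d*(⅙))/d = (d/6)/d = ⅙)
a(T, M) = (46 + M)/(-64 + T)
1/a(80, w(-7)) = 1/((46 + ⅙)/(-64 + 80)) = 1/((277/6)/16) = 1/((1/16)*(277/6)) = 1/(277/96) = 96/277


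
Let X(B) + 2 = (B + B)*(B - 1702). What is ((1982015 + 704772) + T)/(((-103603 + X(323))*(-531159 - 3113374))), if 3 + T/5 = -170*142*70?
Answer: -5762228/3624265751987 ≈ -1.5899e-6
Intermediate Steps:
X(B) = -2 + 2*B*(-1702 + B) (X(B) = -2 + (B + B)*(B - 1702) = -2 + (2*B)*(-1702 + B) = -2 + 2*B*(-1702 + B))
T = -8449015 (T = -15 + 5*(-170*142*70) = -15 + 5*(-24140*70) = -15 + 5*(-1689800) = -15 - 8449000 = -8449015)
((1982015 + 704772) + T)/(((-103603 + X(323))*(-531159 - 3113374))) = ((1982015 + 704772) - 8449015)/(((-103603 + (-2 - 3404*323 + 2*323²))*(-531159 - 3113374))) = (2686787 - 8449015)/(((-103603 + (-2 - 1099492 + 2*104329))*(-3644533))) = -5762228*(-1/(3644533*(-103603 + (-2 - 1099492 + 208658)))) = -5762228*(-1/(3644533*(-103603 - 890836))) = -5762228/((-994439*(-3644533))) = -5762228/3624265751987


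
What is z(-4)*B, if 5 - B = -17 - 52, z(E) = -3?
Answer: -222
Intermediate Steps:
B = 74 (B = 5 - (-17 - 52) = 5 - 1*(-69) = 5 + 69 = 74)
z(-4)*B = -3*74 = -222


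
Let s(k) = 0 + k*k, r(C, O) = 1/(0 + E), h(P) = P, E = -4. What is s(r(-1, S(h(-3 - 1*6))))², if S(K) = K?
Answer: 1/256 ≈ 0.0039063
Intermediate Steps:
r(C, O) = -¼ (r(C, O) = 1/(0 - 4) = 1/(-4) = -¼)
s(k) = k² (s(k) = 0 + k² = k²)
s(r(-1, S(h(-3 - 1*6))))² = ((-¼)²)² = (1/16)² = 1/256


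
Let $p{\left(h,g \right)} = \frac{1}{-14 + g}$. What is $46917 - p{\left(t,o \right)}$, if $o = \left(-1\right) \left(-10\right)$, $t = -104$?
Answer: $\frac{187669}{4} \approx 46917.0$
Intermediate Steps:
$o = 10$
$46917 - p{\left(t,o \right)} = 46917 - \frac{1}{-14 + 10} = 46917 - \frac{1}{-4} = 46917 - - \frac{1}{4} = 46917 + \frac{1}{4} = \frac{187669}{4}$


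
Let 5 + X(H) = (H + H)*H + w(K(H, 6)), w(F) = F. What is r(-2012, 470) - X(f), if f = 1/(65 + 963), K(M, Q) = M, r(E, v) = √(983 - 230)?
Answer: 2641445/528392 + √753 ≈ 32.440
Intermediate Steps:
r(E, v) = √753
f = 1/1028 ≈ 0.00097276
X(H) = -5 + H + 2*H² (X(H) = -5 + ((H + H)*H + H) = -5 + ((2*H)*H + H) = -5 + (2*H² + H) = -5 + (H + 2*H²) = -5 + H + 2*H²)
r(-2012, 470) - X(f) = √753 - (-5 + 1/1028 + 2*(1/1028)²) = √753 - (-5 + 1/1028 + 2*(1/1056784)) = √753 - (-5 + 1/1028 + 1/528392) = √753 - 1*(-2641445/528392) = √753 + 2641445/528392 = 2641445/528392 + √753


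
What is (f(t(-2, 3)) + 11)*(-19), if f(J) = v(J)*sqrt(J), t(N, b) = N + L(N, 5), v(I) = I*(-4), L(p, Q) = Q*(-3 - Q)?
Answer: -209 - 3192*I*sqrt(42) ≈ -209.0 - 20687.0*I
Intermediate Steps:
v(I) = -4*I
t(N, b) = -40 + N (t(N, b) = N - 1*5*(3 + 5) = N - 1*5*8 = N - 40 = -40 + N)
f(J) = -4*J**(3/2) (f(J) = (-4*J)*sqrt(J) = -4*J**(3/2))
(f(t(-2, 3)) + 11)*(-19) = (-4*(-40 - 2)**(3/2) + 11)*(-19) = (-(-168)*I*sqrt(42) + 11)*(-19) = (168*I*sqrt(42) + 11)*(-19) = (11 + 168*I*sqrt(42))*(-19) = -209 - 3192*I*sqrt(42)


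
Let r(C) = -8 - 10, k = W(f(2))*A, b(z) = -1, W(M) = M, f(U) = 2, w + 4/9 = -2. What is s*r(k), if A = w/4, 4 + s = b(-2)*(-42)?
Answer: -684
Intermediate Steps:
w = -22/9 (w = -4/9 - 2 = -22/9 ≈ -2.4444)
s = 38 (s = -4 - 1*(-42) = -4 + 42 = 38)
A = -11/18 (A = -22/9/4 = -22/9*1/4 = -11/18 ≈ -0.61111)
k = -11/9 (k = 2*(-11/18) = -11/9 ≈ -1.2222)
r(C) = -18
s*r(k) = 38*(-18) = -684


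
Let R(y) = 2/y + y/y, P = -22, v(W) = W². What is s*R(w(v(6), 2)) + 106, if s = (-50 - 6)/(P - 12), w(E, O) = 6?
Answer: 5518/51 ≈ 108.20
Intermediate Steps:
R(y) = 1 + 2/y (R(y) = 2/y + 1 = 1 + 2/y)
s = 28/17 (s = (-50 - 6)/(-22 - 12) = -56/(-34) = -56*(-1/34) = 28/17 ≈ 1.6471)
s*R(w(v(6), 2)) + 106 = 28*((2 + 6)/6)/17 + 106 = 28*((⅙)*8)/17 + 106 = (28/17)*(4/3) + 106 = 112/51 + 106 = 5518/51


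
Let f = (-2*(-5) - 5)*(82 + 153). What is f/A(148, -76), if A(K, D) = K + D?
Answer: 1175/72 ≈ 16.319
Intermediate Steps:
f = 1175 (f = (10 - 5)*235 = 5*235 = 1175)
A(K, D) = D + K
f/A(148, -76) = 1175/(-76 + 148) = 1175/72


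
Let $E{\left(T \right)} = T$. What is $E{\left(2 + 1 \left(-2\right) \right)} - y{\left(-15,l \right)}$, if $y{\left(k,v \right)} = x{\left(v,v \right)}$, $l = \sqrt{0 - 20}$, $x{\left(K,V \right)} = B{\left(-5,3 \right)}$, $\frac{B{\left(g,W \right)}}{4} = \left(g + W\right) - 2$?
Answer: $16$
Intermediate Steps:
$B{\left(g,W \right)} = -8 + 4 W + 4 g$ ($B{\left(g,W \right)} = 4 \left(\left(g + W\right) - 2\right) = 4 \left(\left(W + g\right) - 2\right) = 4 \left(-2 + W + g\right) = -8 + 4 W + 4 g$)
$x{\left(K,V \right)} = -16$ ($x{\left(K,V \right)} = -8 + 4 \cdot 3 + 4 \left(-5\right) = -8 + 12 - 20 = -16$)
$l = 2 i \sqrt{5}$ ($l = \sqrt{-20} = 2 i \sqrt{5} \approx 4.4721 i$)
$y{\left(k,v \right)} = -16$
$E{\left(2 + 1 \left(-2\right) \right)} - y{\left(-15,l \right)} = \left(2 + 1 \left(-2\right)\right) - -16 = \left(2 - 2\right) + 16 = 0 + 16 = 16$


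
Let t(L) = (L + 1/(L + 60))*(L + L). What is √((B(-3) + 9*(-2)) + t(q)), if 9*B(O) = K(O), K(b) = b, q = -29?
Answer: √14372871/93 ≈ 40.765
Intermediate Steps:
B(O) = O/9
t(L) = 2*L*(L + 1/(60 + L)) (t(L) = (L + 1/(60 + L))*(2*L) = 2*L*(L + 1/(60 + L)))
√((B(-3) + 9*(-2)) + t(q)) = √(((⅑)*(-3) + 9*(-2)) + 2*(-29)*(1 + (-29)² + 60*(-29))/(60 - 29)) = √((-⅓ - 18) + 2*(-29)*(1 + 841 - 1740)/31) = √(-55/3 + 2*(-29)*(1/31)*(-898)) = √(-55/3 + 52084/31) = √(154547/93) = √14372871/93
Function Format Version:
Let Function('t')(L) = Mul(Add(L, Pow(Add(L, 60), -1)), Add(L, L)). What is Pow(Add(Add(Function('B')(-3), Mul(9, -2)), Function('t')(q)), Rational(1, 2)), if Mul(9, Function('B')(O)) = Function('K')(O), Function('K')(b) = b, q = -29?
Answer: Mul(Rational(1, 93), Pow(14372871, Rational(1, 2))) ≈ 40.765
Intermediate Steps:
Function('B')(O) = Mul(Rational(1, 9), O)
Function('t')(L) = Mul(2, L, Add(L, Pow(Add(60, L), -1))) (Function('t')(L) = Mul(Add(L, Pow(Add(60, L), -1)), Mul(2, L)) = Mul(2, L, Add(L, Pow(Add(60, L), -1))))
Pow(Add(Add(Function('B')(-3), Mul(9, -2)), Function('t')(q)), Rational(1, 2)) = Pow(Add(Add(Mul(Rational(1, 9), -3), Mul(9, -2)), Mul(2, -29, Pow(Add(60, -29), -1), Add(1, Pow(-29, 2), Mul(60, -29)))), Rational(1, 2)) = Pow(Add(Add(Rational(-1, 3), -18), Mul(2, -29, Pow(31, -1), Add(1, 841, -1740))), Rational(1, 2)) = Pow(Add(Rational(-55, 3), Mul(2, -29, Rational(1, 31), -898)), Rational(1, 2)) = Pow(Add(Rational(-55, 3), Rational(52084, 31)), Rational(1, 2)) = Pow(Rational(154547, 93), Rational(1, 2)) = Mul(Rational(1, 93), Pow(14372871, Rational(1, 2)))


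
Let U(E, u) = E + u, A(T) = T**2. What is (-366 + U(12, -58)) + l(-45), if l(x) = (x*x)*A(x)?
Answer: 4100213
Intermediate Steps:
l(x) = x**4 (l(x) = (x*x)*x**2 = x**2*x**2 = x**4)
(-366 + U(12, -58)) + l(-45) = (-366 + (12 - 58)) + (-45)**4 = (-366 - 46) + 4100625 = -412 + 4100625 = 4100213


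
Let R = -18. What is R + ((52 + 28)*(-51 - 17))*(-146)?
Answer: 794222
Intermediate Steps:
R + ((52 + 28)*(-51 - 17))*(-146) = -18 + ((52 + 28)*(-51 - 17))*(-146) = -18 + (80*(-68))*(-146) = -18 - 5440*(-146) = -18 + 794240 = 794222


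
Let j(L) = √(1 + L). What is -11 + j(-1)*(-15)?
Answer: -11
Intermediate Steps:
-11 + j(-1)*(-15) = -11 + √(1 - 1)*(-15) = -11 + √0*(-15) = -11 + 0*(-15) = -11 + 0 = -11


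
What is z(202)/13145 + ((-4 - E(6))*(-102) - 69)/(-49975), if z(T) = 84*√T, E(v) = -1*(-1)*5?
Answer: -849/49975 + 84*√202/13145 ≈ 0.073834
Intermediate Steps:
E(v) = 5 (E(v) = 1*5 = 5)
z(202)/13145 + ((-4 - E(6))*(-102) - 69)/(-49975) = (84*√202)/13145 + ((-4 - 1*5)*(-102) - 69)/(-49975) = (84*√202)*(1/13145) + ((-4 - 5)*(-102) - 69)*(-1/49975) = 84*√202/13145 + (-9*(-102) - 69)*(-1/49975) = 84*√202/13145 + (918 - 69)*(-1/49975) = 84*√202/13145 + 849*(-1/49975) = 84*√202/13145 - 849/49975 = -849/49975 + 84*√202/13145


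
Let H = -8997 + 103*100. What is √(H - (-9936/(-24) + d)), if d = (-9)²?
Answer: 2*√202 ≈ 28.425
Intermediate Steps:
d = 81
H = 1303 (H = -8997 + 10300 = 1303)
√(H - (-9936/(-24) + d)) = √(1303 - (-9936/(-24) + 81)) = √(1303 - (-9936*(-1)/24 + 81)) = √(1303 - (-108*(-23/6) + 81)) = √(1303 - (414 + 81)) = √(1303 - 1*495) = √(1303 - 495) = √808 = 2*√202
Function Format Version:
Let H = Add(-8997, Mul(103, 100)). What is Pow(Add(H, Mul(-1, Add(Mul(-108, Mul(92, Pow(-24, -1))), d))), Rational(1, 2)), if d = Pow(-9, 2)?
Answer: Mul(2, Pow(202, Rational(1, 2))) ≈ 28.425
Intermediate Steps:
d = 81
H = 1303 (H = Add(-8997, 10300) = 1303)
Pow(Add(H, Mul(-1, Add(Mul(-108, Mul(92, Pow(-24, -1))), d))), Rational(1, 2)) = Pow(Add(1303, Mul(-1, Add(Mul(-108, Mul(92, Pow(-24, -1))), 81))), Rational(1, 2)) = Pow(Add(1303, Mul(-1, Add(Mul(-108, Mul(92, Rational(-1, 24))), 81))), Rational(1, 2)) = Pow(Add(1303, Mul(-1, Add(Mul(-108, Rational(-23, 6)), 81))), Rational(1, 2)) = Pow(Add(1303, Mul(-1, Add(414, 81))), Rational(1, 2)) = Pow(Add(1303, Mul(-1, 495)), Rational(1, 2)) = Pow(Add(1303, -495), Rational(1, 2)) = Pow(808, Rational(1, 2)) = Mul(2, Pow(202, Rational(1, 2)))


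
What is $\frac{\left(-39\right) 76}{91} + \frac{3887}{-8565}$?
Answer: $- \frac{1980029}{59955} \approx -33.025$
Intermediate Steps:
$\frac{\left(-39\right) 76}{91} + \frac{3887}{-8565} = \left(-2964\right) \frac{1}{91} + 3887 \left(- \frac{1}{8565}\right) = - \frac{228}{7} - \frac{3887}{8565} = - \frac{1980029}{59955}$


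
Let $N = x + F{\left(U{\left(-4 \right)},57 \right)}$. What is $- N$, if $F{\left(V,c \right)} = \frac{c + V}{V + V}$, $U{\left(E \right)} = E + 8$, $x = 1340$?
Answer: $- \frac{10781}{8} \approx -1347.6$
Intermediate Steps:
$U{\left(E \right)} = 8 + E$
$F{\left(V,c \right)} = \frac{V + c}{2 V}$
$N = \frac{10781}{8}$ ($N = 1340 + \frac{\left(8 - 4\right) + 57}{2 \left(8 - 4\right)} = 1340 + \frac{4 + 57}{2 \cdot 4} = 1340 + \frac{1}{2} \cdot \frac{1}{4} \cdot 61 = 1340 + \frac{61}{8} = \frac{10781}{8} \approx 1347.6$)
$- N = \left(-1\right) \frac{10781}{8} = - \frac{10781}{8}$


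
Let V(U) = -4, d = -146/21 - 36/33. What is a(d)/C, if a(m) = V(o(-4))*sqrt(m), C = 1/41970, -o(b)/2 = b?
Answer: -55960*I*sqrt(429198)/77 ≈ -4.7612e+5*I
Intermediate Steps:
o(b) = -2*b
C = 1/41970 ≈ 2.3827e-5
d = -1858/231 (d = -146*1/21 - 36*1/33 = -146/21 - 12/11 = -1858/231 ≈ -8.0433)
a(m) = -4*sqrt(m)
a(d)/C = (-4*I*sqrt(429198)/231)/(1/41970) = -4*I*sqrt(429198)/231*41970 = -55960*I*sqrt(429198)/77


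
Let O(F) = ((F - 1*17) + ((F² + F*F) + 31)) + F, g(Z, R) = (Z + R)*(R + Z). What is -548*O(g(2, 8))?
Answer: -11077272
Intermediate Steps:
g(Z, R) = (R + Z)² (g(Z, R) = (R + Z)*(R + Z) = (R + Z)²)
O(F) = 14 + 2*F + 2*F² (O(F) = ((F - 17) + ((F² + F²) + 31)) + F = ((-17 + F) + (2*F² + 31)) + F = ((-17 + F) + (31 + 2*F²)) + F = (14 + F + 2*F²) + F = 14 + 2*F + 2*F²)
-548*O(g(2, 8)) = -548*(14 + 2*(8 + 2)² + 2*((8 + 2)²)²) = -548*(14 + 2*10² + 2*(10²)²) = -548*(14 + 2*100 + 2*100²) = -548*(14 + 200 + 2*10000) = -548*(14 + 200 + 20000) = -548*20214 = -11077272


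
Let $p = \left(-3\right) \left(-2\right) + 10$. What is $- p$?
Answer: $-16$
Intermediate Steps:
$p = 16$ ($p = 6 + 10 = 16$)
$- p = \left(-1\right) 16 = -16$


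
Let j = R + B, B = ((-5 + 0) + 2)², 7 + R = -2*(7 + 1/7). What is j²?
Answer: 7396/49 ≈ 150.94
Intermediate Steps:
R = -149/7 (R = -7 - 2*(7 + 1/7) = -7 - 2*(7 + ⅐) = -7 - 2*50/7 = -7 - 100/7 = -149/7 ≈ -21.286)
B = 9 (B = (-5 + 2)² = (-3)² = 9)
j = -86/7 (j = -149/7 + 9 = -86/7 ≈ -12.286)
j² = (-86/7)² = 7396/49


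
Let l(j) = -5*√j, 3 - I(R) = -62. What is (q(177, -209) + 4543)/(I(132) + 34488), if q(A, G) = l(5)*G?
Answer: 4543/34553 + 1045*√5/34553 ≈ 0.19911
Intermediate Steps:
I(R) = 65 (I(R) = 3 - 1*(-62) = 3 + 62 = 65)
q(A, G) = -5*G*√5 (q(A, G) = (-5*√5)*G = -5*G*√5)
(q(177, -209) + 4543)/(I(132) + 34488) = (-5*(-209)*√5 + 4543)/(65 + 34488) = (1045*√5 + 4543)/34553 = (4543 + 1045*√5)*(1/34553) = 4543/34553 + 1045*√5/34553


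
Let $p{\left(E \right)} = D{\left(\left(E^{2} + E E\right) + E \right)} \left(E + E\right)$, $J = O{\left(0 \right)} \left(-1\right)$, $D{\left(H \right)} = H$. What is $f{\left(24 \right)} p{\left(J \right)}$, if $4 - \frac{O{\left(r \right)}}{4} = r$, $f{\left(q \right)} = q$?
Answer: $-380928$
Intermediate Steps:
$O{\left(r \right)} = 16 - 4 r$
$J = -16$ ($J = \left(16 - 0\right) \left(-1\right) = \left(16 + 0\right) \left(-1\right) = 16 \left(-1\right) = -16$)
$p{\left(E \right)} = 2 E \left(E + 2 E^{2}\right)$ ($p{\left(E \right)} = \left(\left(E^{2} + E E\right) + E\right) \left(E + E\right) = \left(\left(E^{2} + E^{2}\right) + E\right) 2 E = \left(2 E^{2} + E\right) 2 E = \left(E + 2 E^{2}\right) 2 E = 2 E \left(E + 2 E^{2}\right)$)
$f{\left(24 \right)} p{\left(J \right)} = 24 \left(-16\right)^{2} \left(2 + 4 \left(-16\right)\right) = 24 \cdot 256 \left(2 - 64\right) = 24 \cdot 256 \left(-62\right) = 24 \left(-15872\right) = -380928$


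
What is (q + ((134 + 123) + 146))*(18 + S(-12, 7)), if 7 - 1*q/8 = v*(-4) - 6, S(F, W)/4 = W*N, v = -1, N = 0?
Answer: 8550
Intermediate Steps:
S(F, W) = 0 (S(F, W) = 4*(W*0) = 4*0 = 0)
q = 72 (q = 56 - 8*(-1*(-4) - 6) = 56 - 8*(4 - 6) = 56 - 8*(-2) = 56 + 16 = 72)
(q + ((134 + 123) + 146))*(18 + S(-12, 7)) = (72 + ((134 + 123) + 146))*(18 + 0) = (72 + (257 + 146))*18 = (72 + 403)*18 = 475*18 = 8550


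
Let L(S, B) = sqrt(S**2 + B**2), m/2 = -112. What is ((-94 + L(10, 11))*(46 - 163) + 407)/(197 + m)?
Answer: -11405/27 + 13*sqrt(221)/3 ≈ -357.99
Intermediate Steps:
m = -224 (m = 2*(-112) = -224)
L(S, B) = sqrt(B**2 + S**2)
((-94 + L(10, 11))*(46 - 163) + 407)/(197 + m) = ((-94 + sqrt(11**2 + 10**2))*(46 - 163) + 407)/(197 - 224) = ((-94 + sqrt(121 + 100))*(-117) + 407)/(-27) = ((-94 + sqrt(221))*(-117) + 407)*(-1/27) = ((10998 - 117*sqrt(221)) + 407)*(-1/27) = (11405 - 117*sqrt(221))*(-1/27) = -11405/27 + 13*sqrt(221)/3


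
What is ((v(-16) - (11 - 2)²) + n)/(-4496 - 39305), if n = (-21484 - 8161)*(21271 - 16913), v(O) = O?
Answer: 129193007/43801 ≈ 2949.5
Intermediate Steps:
n = -129192910 (n = -29645*4358 = -129192910)
((v(-16) - (11 - 2)²) + n)/(-4496 - 39305) = ((-16 - (11 - 2)²) - 129192910)/(-4496 - 39305) = ((-16 - 1*9²) - 129192910)/(-43801) = ((-16 - 1*81) - 129192910)*(-1/43801) = ((-16 - 81) - 129192910)*(-1/43801) = (-97 - 129192910)*(-1/43801) = -129193007*(-1/43801) = 129193007/43801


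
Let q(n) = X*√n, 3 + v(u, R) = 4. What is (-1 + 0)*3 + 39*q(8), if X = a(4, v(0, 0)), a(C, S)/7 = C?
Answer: -3 + 2184*√2 ≈ 3085.6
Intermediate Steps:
v(u, R) = 1 (v(u, R) = -3 + 4 = 1)
a(C, S) = 7*C
X = 28 (X = 7*4 = 28)
q(n) = 28*√n
(-1 + 0)*3 + 39*q(8) = (-1 + 0)*3 + 39*(28*√8) = -1*3 + 39*(28*(2*√2)) = -3 + 39*(56*√2) = -3 + 2184*√2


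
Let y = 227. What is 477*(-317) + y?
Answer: -150982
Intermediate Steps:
477*(-317) + y = 477*(-317) + 227 = -151209 + 227 = -150982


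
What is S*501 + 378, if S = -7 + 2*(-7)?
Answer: -10143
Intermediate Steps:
S = -21 (S = -7 - 14 = -21)
S*501 + 378 = -21*501 + 378 = -10521 + 378 = -10143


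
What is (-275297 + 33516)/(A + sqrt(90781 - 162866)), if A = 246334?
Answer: -59558880854/60680511641 + 241781*I*sqrt(72085)/60680511641 ≈ -0.98152 + 0.0010698*I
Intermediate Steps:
(-275297 + 33516)/(A + sqrt(90781 - 162866)) = (-275297 + 33516)/(246334 + sqrt(90781 - 162866)) = -241781/(246334 + sqrt(-72085)) = -241781/(246334 + I*sqrt(72085))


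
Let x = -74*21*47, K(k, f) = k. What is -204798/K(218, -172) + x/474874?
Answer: -24317291934/25880633 ≈ -939.59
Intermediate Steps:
x = -73038 (x = -1554*47 = -73038)
-204798/K(218, -172) + x/474874 = -204798/218 - 73038/474874 = -204798*1/218 - 73038*1/474874 = -102399/109 - 36519/237437 = -24317291934/25880633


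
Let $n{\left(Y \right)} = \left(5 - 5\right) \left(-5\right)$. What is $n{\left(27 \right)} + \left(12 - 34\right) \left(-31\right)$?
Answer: $682$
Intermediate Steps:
$n{\left(Y \right)} = 0$ ($n{\left(Y \right)} = 0 \left(-5\right) = 0$)
$n{\left(27 \right)} + \left(12 - 34\right) \left(-31\right) = 0 + \left(12 - 34\right) \left(-31\right) = 0 - -682 = 0 + 682 = 682$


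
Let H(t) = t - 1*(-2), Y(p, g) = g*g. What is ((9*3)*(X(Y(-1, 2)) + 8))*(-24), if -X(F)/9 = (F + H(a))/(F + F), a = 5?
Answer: 2835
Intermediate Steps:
Y(p, g) = g²
H(t) = 2 + t (H(t) = t + 2 = 2 + t)
X(F) = -9*(7 + F)/(2*F) (X(F) = -9*(F + (2 + 5))/(F + F) = -9*(F + 7)/(2*F) = -9*(7 + F)*1/(2*F) = -9*(7 + F)/(2*F))
((9*3)*(X(Y(-1, 2)) + 8))*(-24) = ((9*3)*(9*(-7 - 1*2²)/(2*(2²)) + 8))*(-24) = (27*((9/2)*(-7 - 1*4)/4 + 8))*(-24) = (27*((9/2)*(¼)*(-7 - 4) + 8))*(-24) = (27*((9/2)*(¼)*(-11) + 8))*(-24) = (27*(-99/8 + 8))*(-24) = (27*(-35/8))*(-24) = -945/8*(-24) = 2835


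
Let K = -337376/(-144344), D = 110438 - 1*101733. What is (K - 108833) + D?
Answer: -1806567332/18043 ≈ -1.0013e+5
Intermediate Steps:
D = 8705 (D = 110438 - 101733 = 8705)
K = 42172/18043 (K = -337376*(-1/144344) = 42172/18043 ≈ 2.3373)
(K - 108833) + D = (42172/18043 - 108833) + 8705 = -1963631647/18043 + 8705 = -1806567332/18043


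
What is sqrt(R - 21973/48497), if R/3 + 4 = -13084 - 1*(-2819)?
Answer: 2*I*sqrt(18114466703711)/48497 ≈ 175.52*I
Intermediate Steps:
R = -30807 (R = -12 + 3*(-13084 - 1*(-2819)) = -12 + 3*(-13084 + 2819) = -12 + 3*(-10265) = -12 - 30795 = -30807)
sqrt(R - 21973/48497) = sqrt(-30807 - 21973/48497) = sqrt(-1494069052/48497) = 2*I*sqrt(18114466703711)/48497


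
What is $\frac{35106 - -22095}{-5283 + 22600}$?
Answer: $\frac{57201}{17317} \approx 3.3032$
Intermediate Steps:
$\frac{35106 - -22095}{-5283 + 22600} = \frac{35106 + 22095}{17317} = 57201 \cdot \frac{1}{17317} = \frac{57201}{17317}$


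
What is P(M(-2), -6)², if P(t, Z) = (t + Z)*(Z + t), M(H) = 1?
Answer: 625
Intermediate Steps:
P(t, Z) = (Z + t)² (P(t, Z) = (Z + t)*(Z + t) = (Z + t)²)
P(M(-2), -6)² = ((-6 + 1)²)² = ((-5)²)² = 25² = 625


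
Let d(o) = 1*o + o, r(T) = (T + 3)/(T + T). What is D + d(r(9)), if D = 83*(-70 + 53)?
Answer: -4229/3 ≈ -1409.7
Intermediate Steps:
r(T) = (3 + T)/(2*T) (r(T) = (3 + T)/((2*T)) = (3 + T)*(1/(2*T)) = (3 + T)/(2*T))
D = -1411 (D = 83*(-17) = -1411)
d(o) = 2*o (d(o) = o + o = 2*o)
D + d(r(9)) = -1411 + 2*((½)*(3 + 9)/9) = -1411 + 2*((½)*(⅑)*12) = -1411 + 2*(⅔) = -1411 + 4/3 = -4229/3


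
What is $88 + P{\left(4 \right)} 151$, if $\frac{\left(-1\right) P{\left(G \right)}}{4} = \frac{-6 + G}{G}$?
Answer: $390$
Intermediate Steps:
$P{\left(G \right)} = - \frac{4 \left(-6 + G\right)}{G}$ ($P{\left(G \right)} = - 4 \frac{-6 + G}{G} = - \frac{4 \left(-6 + G\right)}{G}$)
$88 + P{\left(4 \right)} 151 = 88 + \left(-4 + \frac{24}{4}\right) 151 = 88 + \left(-4 + 24 \cdot \frac{1}{4}\right) 151 = 88 + \left(-4 + 6\right) 151 = 88 + 2 \cdot 151 = 88 + 302 = 390$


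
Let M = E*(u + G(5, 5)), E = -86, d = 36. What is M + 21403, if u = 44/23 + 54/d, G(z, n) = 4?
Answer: 477606/23 ≈ 20765.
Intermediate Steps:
u = 157/46 (u = 44/23 + 54/36 = 44*(1/23) + 54*(1/36) = 44/23 + 3/2 = 157/46 ≈ 3.4130)
M = -14663/23 (M = -86*(157/46 + 4) = -86*341/46 = -14663/23 ≈ -637.52)
M + 21403 = -14663/23 + 21403 = 477606/23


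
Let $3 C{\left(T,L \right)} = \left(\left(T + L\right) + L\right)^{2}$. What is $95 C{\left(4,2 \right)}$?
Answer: $\frac{6080}{3} \approx 2026.7$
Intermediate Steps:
$C{\left(T,L \right)} = \frac{\left(T + 2 L\right)^{2}}{3}$ ($C{\left(T,L \right)} = \frac{\left(\left(T + L\right) + L\right)^{2}}{3} = \frac{\left(\left(L + T\right) + L\right)^{2}}{3} = \frac{\left(T + 2 L\right)^{2}}{3}$)
$95 C{\left(4,2 \right)} = 95 \frac{\left(4 + 2 \cdot 2\right)^{2}}{3} = 95 \frac{\left(4 + 4\right)^{2}}{3} = 95 \frac{8^{2}}{3} = 95 \cdot \frac{1}{3} \cdot 64 = 95 \cdot \frac{64}{3} = \frac{6080}{3}$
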